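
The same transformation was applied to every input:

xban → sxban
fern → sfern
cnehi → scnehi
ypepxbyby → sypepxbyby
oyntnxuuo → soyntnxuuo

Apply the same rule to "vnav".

svnav

Each output is the input with this applied: prepend "s".
For "vnav" the result is "svnav".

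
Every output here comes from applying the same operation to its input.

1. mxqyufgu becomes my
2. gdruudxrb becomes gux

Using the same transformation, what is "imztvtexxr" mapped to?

Rule — move the last 2 characters to the front (rotate right by 2), then keep one character in every 3, starting at position 3 (positions 3rd, 6th, 9th, ...).
For "imztvtexxr", step one produces "xrimztvtex"; step two turns that into "ite".

ite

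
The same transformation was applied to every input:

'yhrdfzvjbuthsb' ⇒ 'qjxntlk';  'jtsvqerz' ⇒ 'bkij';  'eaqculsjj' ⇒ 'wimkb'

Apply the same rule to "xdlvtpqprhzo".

The rule is to keep every other character starting from the first (positions 1st, 3rd, 5th, ...), then shift every letter 8 places backward in the alphabet (wrapping around).
"xdlvtpqprhzo" → "xltqrz" → "pdlijr".

pdlijr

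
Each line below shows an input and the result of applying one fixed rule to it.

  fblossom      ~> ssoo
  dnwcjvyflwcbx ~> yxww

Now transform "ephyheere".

The rule is to sort the characters into reverse alphabetical order, then keep only the first 4 characters.
On "ephyheere": the first step gives "yrphheeee", and the second then gives "yrph".

yrph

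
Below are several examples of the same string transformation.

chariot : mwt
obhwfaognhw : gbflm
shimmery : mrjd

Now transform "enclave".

sqa

In each case the input is transformed by: keep every other character starting from the second (positions 2nd, 4th, 6th, ...), then shift every letter 5 places forward in the alphabet (wrapping around).
For "enclave", step one produces "nlv"; step two turns that into "sqa".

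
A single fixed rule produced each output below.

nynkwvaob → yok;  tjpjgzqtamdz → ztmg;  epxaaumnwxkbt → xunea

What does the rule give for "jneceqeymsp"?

ypje

In each case the input is transformed by: sort the characters into reverse alphabetical order, then keep one character in every 3, starting at position 1 (positions 1st, 4th, 7th, ...).
Working it through for "jneceqeymsp": intermediate "ysqpnmjeeec", final "ypje".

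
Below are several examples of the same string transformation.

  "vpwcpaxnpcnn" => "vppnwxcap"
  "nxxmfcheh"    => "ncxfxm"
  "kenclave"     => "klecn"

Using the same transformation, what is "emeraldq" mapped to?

Looking at the pairs, the operation is to delete the last 3 characters, then take characters alternately from the front and the back (1st, last, 2nd, 2nd-last, ...).
On "emeraldq": the first step gives "emera", and the second then gives "eamre".

eamre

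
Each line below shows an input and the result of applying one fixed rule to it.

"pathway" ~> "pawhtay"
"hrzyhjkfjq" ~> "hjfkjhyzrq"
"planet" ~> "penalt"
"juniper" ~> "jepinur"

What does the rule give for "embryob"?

The transformation: swap the first and last characters, then reverse the string.
Doing the same to "embryob": "eoyrbmb".

eoyrbmb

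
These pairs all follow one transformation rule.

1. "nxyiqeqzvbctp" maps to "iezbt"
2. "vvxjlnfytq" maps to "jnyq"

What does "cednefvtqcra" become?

The pattern: keep every other character starting from the second (positions 2nd, 4th, 6th, ...), then delete the first character.
Starting from "cednefvtqcra": after the first operation, "enftca"; after the second, "nftca".

nftca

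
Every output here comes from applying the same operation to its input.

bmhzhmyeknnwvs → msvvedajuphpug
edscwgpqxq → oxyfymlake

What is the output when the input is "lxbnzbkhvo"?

jspdwtfjvh

The rule is to shift every letter 8 places forward in the alphabet (wrapping around), then swap the front and back halves of the string.
For "lxbnzbkhvo", step one produces "tfjvhjspdw"; step two turns that into "jspdwtfjvh".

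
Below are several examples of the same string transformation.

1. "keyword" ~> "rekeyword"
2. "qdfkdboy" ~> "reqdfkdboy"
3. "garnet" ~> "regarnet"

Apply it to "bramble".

rebramble

The pattern: prepend "re".
So "bramble" becomes "rebramble".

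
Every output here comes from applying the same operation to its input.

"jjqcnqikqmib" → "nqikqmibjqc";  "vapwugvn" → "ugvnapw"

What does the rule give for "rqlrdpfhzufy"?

dpfhzufyqlr

Rule — delete the first character, then move the first 3 characters to the end (rotate left by 3).
Starting from "rqlrdpfhzufy": after the first operation, "qlrdpfhzufy"; after the second, "dpfhzufyqlr".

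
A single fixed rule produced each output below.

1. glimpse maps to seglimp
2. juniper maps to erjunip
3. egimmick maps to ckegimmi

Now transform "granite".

tegrani

The transformation: move the last 2 characters to the front (rotate right by 2).
For "granite" the result is "tegrani".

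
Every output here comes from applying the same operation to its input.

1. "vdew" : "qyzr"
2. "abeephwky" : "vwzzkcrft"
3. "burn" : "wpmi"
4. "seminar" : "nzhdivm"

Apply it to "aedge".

In each case the input is transformed by: shift every letter 5 places backward in the alphabet (wrapping around).
Applying that to "aedge" gives "vzybz".

vzybz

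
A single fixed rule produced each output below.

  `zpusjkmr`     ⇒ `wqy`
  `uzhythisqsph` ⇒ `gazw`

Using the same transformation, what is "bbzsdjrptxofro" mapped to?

ikwvv

Rule — keep one character in every 3, starting at position 2 (positions 2nd, 5th, 8th, ...), then shift every letter 7 places forward in the alphabet (wrapping around).
On "bbzsdjrptxofro" that produces "ikwvv".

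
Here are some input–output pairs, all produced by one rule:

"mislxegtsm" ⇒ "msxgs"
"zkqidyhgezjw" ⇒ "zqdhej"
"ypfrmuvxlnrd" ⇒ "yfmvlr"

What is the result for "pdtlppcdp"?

The pattern: keep every other character starting from the first (positions 1st, 3rd, 5th, ...).
For "pdtlppcdp" the result is "ptpcp".

ptpcp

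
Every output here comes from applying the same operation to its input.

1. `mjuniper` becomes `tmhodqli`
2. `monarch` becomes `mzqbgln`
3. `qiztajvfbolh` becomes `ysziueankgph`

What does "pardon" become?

qcnmoz

The transformation: move the first 2 characters to the end (rotate left by 2), then shift every letter 1 place backward in the alphabet (wrapping around).
Doing the same to "pardon": "qcnmoz".
(Check on "qiztajvfbolh": → "ztajvfbolhqi" → "ysziueankgph" ✓)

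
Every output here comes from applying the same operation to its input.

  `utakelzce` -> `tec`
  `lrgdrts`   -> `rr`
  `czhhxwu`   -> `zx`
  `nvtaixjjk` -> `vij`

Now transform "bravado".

ra

In each case the input is transformed by: keep one character in every 3, starting at position 2 (positions 2nd, 5th, 8th, ...).
Doing the same to "bravado": "ra".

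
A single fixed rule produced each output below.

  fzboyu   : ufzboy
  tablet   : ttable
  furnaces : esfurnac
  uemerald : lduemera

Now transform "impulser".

erimpuls

Rule — swap the front and back halves of the string, then move the first 2 characters to the end (rotate left by 2).
On "impulser": the first step gives "lserimpu", and the second then gives "erimpuls".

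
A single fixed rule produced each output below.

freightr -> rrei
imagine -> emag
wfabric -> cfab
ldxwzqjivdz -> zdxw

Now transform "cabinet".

tabi

What's happening: swap the first and last characters, then keep only the first 4 characters.
On "cabinet" that produces "tabi".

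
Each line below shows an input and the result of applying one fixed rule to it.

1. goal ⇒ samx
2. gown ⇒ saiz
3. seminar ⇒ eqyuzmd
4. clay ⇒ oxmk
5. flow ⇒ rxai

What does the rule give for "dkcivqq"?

In each case the input is transformed by: shift every letter 12 places forward in the alphabet (wrapping around).
For "dkcivqq" the result is "pwouhcc".

pwouhcc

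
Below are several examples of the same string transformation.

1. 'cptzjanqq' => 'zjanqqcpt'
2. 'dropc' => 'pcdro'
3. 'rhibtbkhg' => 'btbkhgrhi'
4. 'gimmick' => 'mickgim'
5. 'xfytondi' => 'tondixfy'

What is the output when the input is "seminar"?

Looking at the pairs, the operation is to move the first 3 characters to the end (rotate left by 3).
Doing the same to "seminar": "inarsem".

inarsem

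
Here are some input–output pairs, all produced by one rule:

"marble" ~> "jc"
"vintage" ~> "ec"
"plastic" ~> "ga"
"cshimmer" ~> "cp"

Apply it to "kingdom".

The transformation: shift every letter 2 places backward in the alphabet (wrapping around), then keep only the last 2 characters.
On "kingdom": the first step gives "iglebmk", and the second then gives "mk".

mk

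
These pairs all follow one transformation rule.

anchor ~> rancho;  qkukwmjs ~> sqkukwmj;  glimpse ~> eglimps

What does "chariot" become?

tchario

Looking at the pairs, the operation is to move the last character to the front.
On "chariot" that produces "tchario".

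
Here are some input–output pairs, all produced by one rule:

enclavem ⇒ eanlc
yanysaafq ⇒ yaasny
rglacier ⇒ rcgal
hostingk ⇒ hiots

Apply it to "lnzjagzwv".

Each output is the input with this applied: delete the last 3 characters, then take characters alternately from the front and the back (1st, last, 2nd, 2nd-last, ...).
For "lnzjagzwv", step one produces "lnzjag"; step two turns that into "lgnazj".
(Check on "rglacier": → "rglac" → "rcgal" ✓)

lgnazj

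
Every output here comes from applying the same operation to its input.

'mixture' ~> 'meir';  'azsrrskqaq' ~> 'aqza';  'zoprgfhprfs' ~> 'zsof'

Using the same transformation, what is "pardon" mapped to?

pnao

The transformation: take characters alternately from the front and the back (1st, last, 2nd, 2nd-last, ...), then keep only the first 4 characters.
Applying both steps to "pardon": "pnaord", then "pnao".
(Check on "azsrrskqaq": → "aqzasqrkrs" → "aqza" ✓)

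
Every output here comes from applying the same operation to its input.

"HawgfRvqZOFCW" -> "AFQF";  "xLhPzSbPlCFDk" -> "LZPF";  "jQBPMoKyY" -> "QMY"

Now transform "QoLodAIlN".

ODL

Looking at the pairs, the operation is to keep one character in every 3, starting at position 2 (positions 2nd, 5th, 8th, ...), then convert every letter to uppercase.
On "QoLodAIlN" that produces "ODL".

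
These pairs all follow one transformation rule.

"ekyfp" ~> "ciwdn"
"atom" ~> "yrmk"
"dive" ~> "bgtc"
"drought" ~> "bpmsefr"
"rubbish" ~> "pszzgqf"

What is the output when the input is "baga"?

Looking at the pairs, the operation is to shift every letter 2 places backward in the alphabet (wrapping around).
"baga" → "zyey".

zyey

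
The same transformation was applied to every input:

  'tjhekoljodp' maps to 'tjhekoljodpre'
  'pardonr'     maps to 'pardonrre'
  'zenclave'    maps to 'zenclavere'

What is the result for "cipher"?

Each output is the input with this applied: append "re".
Applying that to "cipher" gives "cipherre".

cipherre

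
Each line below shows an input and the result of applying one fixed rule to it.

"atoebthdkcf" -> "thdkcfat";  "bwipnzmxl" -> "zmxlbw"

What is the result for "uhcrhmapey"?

What's happening: move the first 2 characters to the end (rotate left by 2), then delete the first 3 characters.
Starting from "uhcrhmapey": after the first operation, "crhmapeyuh"; after the second, "mapeyuh".

mapeyuh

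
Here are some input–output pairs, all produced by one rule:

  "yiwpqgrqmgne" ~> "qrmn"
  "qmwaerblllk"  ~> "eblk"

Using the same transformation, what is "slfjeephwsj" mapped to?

The pattern: keep every other character starting from the first (positions 1st, 3rd, 5th, ...), then keep only the last 4 characters.
Applying both steps to "slfjeephwsj": "sfepwj", then "epwj".

epwj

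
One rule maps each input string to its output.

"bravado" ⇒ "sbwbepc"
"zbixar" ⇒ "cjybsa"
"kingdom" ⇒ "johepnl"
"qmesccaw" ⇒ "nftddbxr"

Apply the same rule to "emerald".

The rule is to move the first character to the end, then shift every letter 1 place forward in the alphabet (wrapping around).
For "emerald", step one produces "meralde"; step two turns that into "nfsbmef".

nfsbmef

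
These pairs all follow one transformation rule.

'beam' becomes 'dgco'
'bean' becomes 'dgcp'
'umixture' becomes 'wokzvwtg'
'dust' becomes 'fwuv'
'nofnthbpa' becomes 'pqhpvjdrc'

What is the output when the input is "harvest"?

jctxguv

The pattern: shift every letter 2 places forward in the alphabet (wrapping around).
For "harvest" the result is "jctxguv".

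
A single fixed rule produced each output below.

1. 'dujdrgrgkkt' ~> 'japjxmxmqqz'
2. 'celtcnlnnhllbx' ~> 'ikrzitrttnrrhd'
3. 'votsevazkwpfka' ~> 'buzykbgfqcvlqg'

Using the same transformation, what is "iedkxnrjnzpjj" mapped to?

okjqdtxptfvpp

The pattern: shift every letter 6 places forward in the alphabet (wrapping around).
For "iedkxnrjnzpjj" the result is "okjqdtxptfvpp".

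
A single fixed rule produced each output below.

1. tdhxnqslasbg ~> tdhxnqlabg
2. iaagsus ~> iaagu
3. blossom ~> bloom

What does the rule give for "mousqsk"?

mouqk

Looking at the pairs, the operation is to remove every "s".
"mousqsk" → "mouqk".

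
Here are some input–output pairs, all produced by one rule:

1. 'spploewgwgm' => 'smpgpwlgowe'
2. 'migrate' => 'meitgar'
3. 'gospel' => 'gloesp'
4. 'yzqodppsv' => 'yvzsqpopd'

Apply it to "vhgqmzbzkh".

The rule is to take characters alternately from the front and the back (1st, last, 2nd, 2nd-last, ...).
Applying that to "vhgqmzbzkh" gives "vhhkgzqbmz".

vhhkgzqbmz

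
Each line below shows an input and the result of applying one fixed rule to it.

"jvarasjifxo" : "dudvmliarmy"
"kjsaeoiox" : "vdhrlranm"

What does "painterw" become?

Looking at the pairs, the operation is to shift every letter 3 places forward in the alphabet (wrapping around), then move the first 2 characters to the end (rotate left by 2).
Starting from "painterw": after the first operation, "sdlqwhuz"; after the second, "lqwhuzsd".
(Check on "kjsaeoiox": → "nmvdhrlra" → "vdhrlranm" ✓)

lqwhuzsd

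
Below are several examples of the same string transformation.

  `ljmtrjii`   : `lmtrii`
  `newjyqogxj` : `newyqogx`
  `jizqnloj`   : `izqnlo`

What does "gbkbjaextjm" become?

The rule is to remove every "j".
So "gbkbjaextjm" becomes "gbkbaextm".

gbkbaextm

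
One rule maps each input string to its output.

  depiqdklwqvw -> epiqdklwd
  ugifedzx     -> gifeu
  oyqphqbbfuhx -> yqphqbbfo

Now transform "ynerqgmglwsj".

Looking at the pairs, the operation is to delete the last 3 characters, then move the first character to the end.
On "ynerqgmglwsj": the first step gives "ynerqgmgl", and the second then gives "nerqgmgly".
(Check on "ugifedzx": → "ugife" → "gifeu" ✓)

nerqgmgly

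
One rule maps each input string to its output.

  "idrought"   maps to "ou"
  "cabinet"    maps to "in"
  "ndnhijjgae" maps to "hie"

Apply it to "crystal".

st

The transformation: swap each adjacent pair of characters (1↔2, 3↔4, ...), then keep one character in every 3, starting at position 3 (positions 3rd, 6th, 9th, ...).
"crystal" → "rcsyatl" → "st".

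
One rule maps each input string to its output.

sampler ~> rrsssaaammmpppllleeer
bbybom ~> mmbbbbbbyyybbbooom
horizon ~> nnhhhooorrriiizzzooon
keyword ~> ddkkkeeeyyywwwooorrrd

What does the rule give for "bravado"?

The pattern: repeat every character 3 times, then move the last 2 characters to the front (rotate right by 2).
Applying that to "bravado" gives "oobbbrrraaavvvaaadddo".

oobbbrrraaavvvaaadddo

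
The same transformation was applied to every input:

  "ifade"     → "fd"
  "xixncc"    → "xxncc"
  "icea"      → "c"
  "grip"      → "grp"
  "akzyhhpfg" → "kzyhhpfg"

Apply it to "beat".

bt

The rule is to remove every vowel.
Applying that to "beat" gives "bt".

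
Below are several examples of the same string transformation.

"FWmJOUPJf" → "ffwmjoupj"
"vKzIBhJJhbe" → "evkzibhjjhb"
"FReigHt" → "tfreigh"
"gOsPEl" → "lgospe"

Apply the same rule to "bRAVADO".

obravad

Rule — move the last character to the front, then convert every letter to lowercase.
For "bRAVADO", step one produces "ObRAVAD"; step two turns that into "obravad".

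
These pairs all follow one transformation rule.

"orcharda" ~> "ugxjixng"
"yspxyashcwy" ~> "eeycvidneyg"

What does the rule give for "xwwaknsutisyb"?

dhcecygoqztay

The rule is to shift every letter 6 places forward in the alphabet (wrapping around), then take characters alternately from the front and the back (1st, last, 2nd, 2nd-last, ...).
"xwwaknsutisyb" → "dhcecygoqztay".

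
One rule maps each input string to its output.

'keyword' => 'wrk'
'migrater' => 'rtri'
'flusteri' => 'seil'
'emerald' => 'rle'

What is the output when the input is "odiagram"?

armd

The pattern: move the first 2 characters to the end (rotate left by 2), then keep every other character starting from the second (positions 2nd, 4th, 6th, ...).
"odiagram" → "armd".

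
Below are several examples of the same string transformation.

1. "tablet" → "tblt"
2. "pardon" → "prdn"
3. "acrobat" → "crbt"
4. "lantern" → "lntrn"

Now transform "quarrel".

The rule is to remove every vowel.
On "quarrel" that produces "qrrl".

qrrl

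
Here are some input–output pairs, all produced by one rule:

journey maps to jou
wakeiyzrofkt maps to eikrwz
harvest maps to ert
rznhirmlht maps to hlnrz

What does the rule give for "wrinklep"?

ilpw

In each case the input is transformed by: sort the characters into alphabetical order, then keep every other character starting from the second (positions 2nd, 4th, 6th, ...).
Applying both steps to "wrinklep": "eiklnprw", then "ilpw".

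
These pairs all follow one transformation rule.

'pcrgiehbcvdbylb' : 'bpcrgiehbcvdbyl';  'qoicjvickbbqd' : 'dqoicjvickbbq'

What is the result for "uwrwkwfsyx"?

xuwrwkwfsy

Looking at the pairs, the operation is to move the last character to the front.
So "uwrwkwfsyx" becomes "xuwrwkwfsy".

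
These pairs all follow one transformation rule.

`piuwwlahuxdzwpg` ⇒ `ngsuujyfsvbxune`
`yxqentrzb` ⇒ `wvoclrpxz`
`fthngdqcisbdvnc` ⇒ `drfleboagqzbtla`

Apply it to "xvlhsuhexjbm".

vtjfqsfcvhzk

The pattern: shift every letter 2 places backward in the alphabet (wrapping around).
Applying that to "xvlhsuhexjbm" gives "vtjfqsfcvhzk".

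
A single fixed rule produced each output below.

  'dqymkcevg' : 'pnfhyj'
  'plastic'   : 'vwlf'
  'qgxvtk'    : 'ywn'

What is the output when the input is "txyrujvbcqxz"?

Each output is the input with this applied: shift every letter 3 places forward in the alphabet (wrapping around), then delete the first 3 characters.
Applying both steps to "txyrujvbcqxz": "wabuxmyeftac", then "uxmyeftac".

uxmyeftac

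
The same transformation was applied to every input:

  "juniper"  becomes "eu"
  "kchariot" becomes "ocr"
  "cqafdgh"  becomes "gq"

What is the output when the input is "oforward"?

rfw

Each output is the input with this applied: move the last 3 characters to the front (rotate right by 3), then keep one character in every 3, starting at position 2 (positions 2nd, 5th, 8th, ...).
"oforward" → "ardoforw" → "rfw".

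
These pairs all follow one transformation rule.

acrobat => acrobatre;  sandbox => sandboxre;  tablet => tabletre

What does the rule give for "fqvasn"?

What's happening: append "re".
For "fqvasn" the result is "fqvasnre".

fqvasnre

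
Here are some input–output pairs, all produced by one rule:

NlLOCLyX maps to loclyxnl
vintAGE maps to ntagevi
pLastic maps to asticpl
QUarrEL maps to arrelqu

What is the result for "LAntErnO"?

Looking at the pairs, the operation is to move the first 2 characters to the end (rotate left by 2), then convert every letter to lowercase.
"LAntErnO" → "ntErnOLA" → "nternola".
(Check on "vintAGE": → "ntAGEvi" → "ntagevi" ✓)

nternola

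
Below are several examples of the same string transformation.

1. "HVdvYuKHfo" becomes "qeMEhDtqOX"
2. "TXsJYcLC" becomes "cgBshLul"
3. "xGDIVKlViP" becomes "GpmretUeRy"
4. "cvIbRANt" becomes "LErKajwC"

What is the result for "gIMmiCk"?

PrvVRlT

Looking at the pairs, the operation is to shift every letter 9 places forward in the alphabet (wrapping around), then flip the case of every letter.
Starting from "gIMmiCk": after the first operation, "pRVvrLt"; after the second, "PrvVRlT".
(Check on "HVdvYuKHfo": → "QEmeHdTQox" → "qeMEhDtqOX" ✓)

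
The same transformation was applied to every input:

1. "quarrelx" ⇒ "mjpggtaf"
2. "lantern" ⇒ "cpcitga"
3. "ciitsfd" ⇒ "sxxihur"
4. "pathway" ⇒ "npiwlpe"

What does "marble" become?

In each case the input is transformed by: shift every letter 11 places backward in the alphabet (wrapping around), then swap the first and last characters.
Working it through for "marble": intermediate "bpgqat", final "tpgqab".

tpgqab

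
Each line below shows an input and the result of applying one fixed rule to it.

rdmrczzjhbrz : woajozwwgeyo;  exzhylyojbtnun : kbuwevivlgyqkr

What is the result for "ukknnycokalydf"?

What's happening: move the last character to the front, then shift every letter 3 places backward in the alphabet (wrapping around).
On "ukknnycokalydf": the first step gives "fukknnycokalyd", and the second then gives "crhhkkvzlhxiva".

crhhkkvzlhxiva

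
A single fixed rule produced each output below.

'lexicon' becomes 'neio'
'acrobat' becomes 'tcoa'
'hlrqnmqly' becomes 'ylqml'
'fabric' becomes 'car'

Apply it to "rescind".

Rule — move the last character to the front, then keep every other character starting from the first (positions 1st, 3rd, 5th, ...).
On "rescind": the first step gives "drescin", and the second then gives "decn".

decn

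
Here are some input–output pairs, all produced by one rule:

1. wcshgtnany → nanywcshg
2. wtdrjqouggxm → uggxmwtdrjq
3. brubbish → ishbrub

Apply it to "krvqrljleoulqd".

Looking at the pairs, the operation is to swap the front and back halves of the string, then delete the first character.
Doing the same to "krvqrljleoulqd": "eoulqdkrvqrlj".
(Check on "brubbish": → "bishbrub" → "ishbrub" ✓)

eoulqdkrvqrlj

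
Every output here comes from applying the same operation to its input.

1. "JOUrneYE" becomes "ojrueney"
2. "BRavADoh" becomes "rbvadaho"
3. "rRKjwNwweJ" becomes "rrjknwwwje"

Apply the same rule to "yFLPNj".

fypljn

Looking at the pairs, the operation is to swap each adjacent pair of characters (1↔2, 3↔4, ...), then convert every letter to lowercase.
"yFLPNj" → "FyPLjN" → "fypljn".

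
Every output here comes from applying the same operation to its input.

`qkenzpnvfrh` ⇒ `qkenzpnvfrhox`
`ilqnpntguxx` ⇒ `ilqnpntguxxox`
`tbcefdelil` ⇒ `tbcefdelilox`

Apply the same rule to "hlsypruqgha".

hlsypruqghaox

What's happening: append "ox".
So "hlsypruqgha" becomes "hlsypruqghaox".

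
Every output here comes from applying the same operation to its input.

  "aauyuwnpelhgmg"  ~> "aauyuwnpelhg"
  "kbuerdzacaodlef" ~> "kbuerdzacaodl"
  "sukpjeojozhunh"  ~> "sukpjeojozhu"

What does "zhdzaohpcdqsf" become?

The pattern: delete the last 2 characters.
So "zhdzaohpcdqsf" becomes "zhdzaohpcdq".

zhdzaohpcdq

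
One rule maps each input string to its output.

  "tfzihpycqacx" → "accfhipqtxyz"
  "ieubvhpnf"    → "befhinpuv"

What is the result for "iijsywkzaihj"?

Each output is the input with this applied: sort the characters into alphabetical order.
Doing the same to "iijsywkzaihj": "ahiiijjkswyz".

ahiiijjkswyz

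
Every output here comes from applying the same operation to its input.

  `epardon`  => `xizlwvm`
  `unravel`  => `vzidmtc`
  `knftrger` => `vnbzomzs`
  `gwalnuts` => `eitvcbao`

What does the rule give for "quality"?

Rule — move the first character to the end, then shift every letter 8 places forward in the alphabet (wrapping around).
Starting from "quality": after the first operation, "ualityq"; after the second, "citqbgy".
(Check on "epardon": → "pardone" → "xizlwvm" ✓)

citqbgy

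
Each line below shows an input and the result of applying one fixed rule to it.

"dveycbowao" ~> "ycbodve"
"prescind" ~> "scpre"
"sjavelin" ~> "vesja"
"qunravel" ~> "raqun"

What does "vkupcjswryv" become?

Looking at the pairs, the operation is to delete the last 3 characters, then move the first 3 characters to the end (rotate left by 3).
On "vkupcjswryv" that produces "pcjswvku".

pcjswvku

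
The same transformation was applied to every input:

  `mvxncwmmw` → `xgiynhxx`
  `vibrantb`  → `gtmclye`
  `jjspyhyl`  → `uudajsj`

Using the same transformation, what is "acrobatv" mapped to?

The pattern: shift every letter 11 places forward in the alphabet (wrapping around), then delete the last character.
For "acrobatv" the result is "lnczmle".

lnczmle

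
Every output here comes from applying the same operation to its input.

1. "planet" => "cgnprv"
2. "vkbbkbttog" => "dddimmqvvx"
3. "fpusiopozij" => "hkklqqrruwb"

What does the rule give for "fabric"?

The transformation: sort the characters into alphabetical order, then shift every letter 2 places forward in the alphabet (wrapping around).
Working it through for "fabric": intermediate "abcfir", final "cdehkt".

cdehkt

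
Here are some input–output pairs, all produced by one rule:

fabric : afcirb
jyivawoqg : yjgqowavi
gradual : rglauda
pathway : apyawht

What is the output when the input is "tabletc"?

Each output is the input with this applied: move the first 2 characters to the end (rotate left by 2), then reverse the string.
On "tabletc": the first step gives "bletcta", and the second then gives "atctelb".

atctelb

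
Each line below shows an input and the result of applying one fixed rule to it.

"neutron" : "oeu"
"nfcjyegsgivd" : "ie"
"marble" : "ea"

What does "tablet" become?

ea

Each output is the input with this applied: move the last 3 characters to the front (rotate right by 3), then keep only the vowels.
Applying both steps to "tablet": "lettab", then "ea".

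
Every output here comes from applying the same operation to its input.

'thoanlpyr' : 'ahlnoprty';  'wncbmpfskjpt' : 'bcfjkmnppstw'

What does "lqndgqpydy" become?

ddglnpqqyy

What's happening: sort the characters into alphabetical order.
For "lqndgqpydy" the result is "ddglnpqqyy".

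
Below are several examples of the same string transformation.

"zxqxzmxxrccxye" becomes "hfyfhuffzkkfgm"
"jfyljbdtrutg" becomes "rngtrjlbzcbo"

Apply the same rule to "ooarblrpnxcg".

wwizjtzxvfko

Each output is the input with this applied: shift every letter 8 places forward in the alphabet (wrapping around).
So "ooarblrpnxcg" becomes "wwizjtzxvfko".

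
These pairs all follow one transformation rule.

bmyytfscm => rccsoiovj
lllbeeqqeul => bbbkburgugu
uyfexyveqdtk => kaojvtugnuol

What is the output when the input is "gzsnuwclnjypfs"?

Looking at the pairs, the operation is to take characters alternately from the front and the back (1st, last, 2nd, 2nd-last, ...), then shift every letter 10 places backward in the alphabet (wrapping around).
Working it through for "gzsnuwclnjypfs": intermediate "gszfspnyujwncl", final "wipvifdokzmdsb".
(Check on "bmyytfscm": → "bmmcysyft" → "rccsoiovj" ✓)

wipvifdokzmdsb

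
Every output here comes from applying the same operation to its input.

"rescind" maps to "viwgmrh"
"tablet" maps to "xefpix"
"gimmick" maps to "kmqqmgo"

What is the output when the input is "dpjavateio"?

Each output is the input with this applied: shift every letter 4 places forward in the alphabet (wrapping around).
Doing the same to "dpjavateio": "htnezexims".

htnezexims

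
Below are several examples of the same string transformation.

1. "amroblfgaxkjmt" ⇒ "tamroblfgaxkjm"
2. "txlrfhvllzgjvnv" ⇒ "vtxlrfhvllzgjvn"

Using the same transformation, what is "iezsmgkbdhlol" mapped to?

liezsmgkbdhlo

Looking at the pairs, the operation is to move the last character to the front.
For "iezsmgkbdhlol" the result is "liezsmgkbdhlo".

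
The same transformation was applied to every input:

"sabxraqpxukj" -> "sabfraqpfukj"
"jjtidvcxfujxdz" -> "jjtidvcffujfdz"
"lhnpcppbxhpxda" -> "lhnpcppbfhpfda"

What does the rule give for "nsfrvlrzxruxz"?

Each output is the input with this applied: replace every "x" with "f".
So "nsfrvlrzxruxz" becomes "nsfrvlrzfrufz".

nsfrvlrzfrufz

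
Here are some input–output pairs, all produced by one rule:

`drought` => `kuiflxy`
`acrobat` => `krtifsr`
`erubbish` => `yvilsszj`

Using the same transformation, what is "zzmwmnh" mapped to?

Rule — shift every letter 9 places backward in the alphabet (wrapping around), then move the last character to the front.
Starting from "zzmwmnh": after the first operation, "qqdndey"; after the second, "yqqdnde".

yqqdnde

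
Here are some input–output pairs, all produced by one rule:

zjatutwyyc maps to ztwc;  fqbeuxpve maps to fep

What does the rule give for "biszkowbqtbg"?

In each case the input is transformed by: keep one character in every 3, starting at position 1 (positions 1st, 4th, 7th, ...).
On "biszkowbqtbg" that produces "bzwt".

bzwt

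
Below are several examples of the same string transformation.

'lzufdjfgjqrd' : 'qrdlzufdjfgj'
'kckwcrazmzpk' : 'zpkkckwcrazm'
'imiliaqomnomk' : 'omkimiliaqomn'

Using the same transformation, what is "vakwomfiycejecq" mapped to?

ecqvakwomfiycej

The pattern: move the last 3 characters to the front (rotate right by 3).
So "vakwomfiycejecq" becomes "ecqvakwomfiycej".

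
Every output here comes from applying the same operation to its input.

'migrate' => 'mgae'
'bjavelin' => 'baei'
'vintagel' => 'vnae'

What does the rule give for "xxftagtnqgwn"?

The rule is to keep every other character starting from the first (positions 1st, 3rd, 5th, ...).
On "xxftagtnqgwn" that produces "xfatqw".

xfatqw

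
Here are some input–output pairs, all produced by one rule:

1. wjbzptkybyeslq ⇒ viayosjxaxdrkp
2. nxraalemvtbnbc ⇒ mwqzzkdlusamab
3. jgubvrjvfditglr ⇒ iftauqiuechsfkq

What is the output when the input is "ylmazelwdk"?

xklzydkvcj

The rule is to shift every letter 1 place backward in the alphabet (wrapping around).
Doing the same to "ylmazelwdk": "xklzydkvcj".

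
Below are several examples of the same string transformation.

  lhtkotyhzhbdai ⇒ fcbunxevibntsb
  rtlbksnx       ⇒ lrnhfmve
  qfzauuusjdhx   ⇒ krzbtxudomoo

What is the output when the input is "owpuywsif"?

izqcjmoqs

Looking at the pairs, the operation is to shift every letter 6 places backward in the alphabet (wrapping around), then take characters alternately from the front and the back (1st, last, 2nd, 2nd-last, ...).
Applying both steps to "owpuywsif": "iqjosqmcz", then "izqcjmoqs".
(Check on "rtlbksnx": → "lnfvemhr" → "lrnhfmve" ✓)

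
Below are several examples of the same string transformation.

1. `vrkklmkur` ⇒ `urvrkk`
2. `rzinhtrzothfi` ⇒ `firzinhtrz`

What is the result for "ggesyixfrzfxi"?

The pattern: move the last 2 characters to the front (rotate right by 2), then delete the last 3 characters.
Starting from "ggesyixfrzfxi": after the first operation, "xiggesyixfrzf"; after the second, "xiggesyixf".

xiggesyixf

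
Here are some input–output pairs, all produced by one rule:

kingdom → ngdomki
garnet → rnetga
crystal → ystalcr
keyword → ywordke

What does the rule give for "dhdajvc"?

In each case the input is transformed by: move the first 2 characters to the end (rotate left by 2).
Applying that to "dhdajvc" gives "dajvcdh".

dajvcdh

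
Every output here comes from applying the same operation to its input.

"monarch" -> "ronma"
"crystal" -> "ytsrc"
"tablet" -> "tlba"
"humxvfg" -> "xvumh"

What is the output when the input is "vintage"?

Each output is the input with this applied: delete the last 2 characters, then sort the characters into reverse alphabetical order.
For "vintage" the result is "vtnia".

vtnia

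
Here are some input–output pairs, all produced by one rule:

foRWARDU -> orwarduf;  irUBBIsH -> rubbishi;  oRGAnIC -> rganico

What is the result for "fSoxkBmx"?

soxkbmxf

The pattern: move the first character to the end, then convert every letter to lowercase.
For "fSoxkBmx", step one produces "SoxkBmxf"; step two turns that into "soxkbmxf".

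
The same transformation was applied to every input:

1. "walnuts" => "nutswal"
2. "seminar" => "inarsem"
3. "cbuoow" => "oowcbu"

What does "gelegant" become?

The transformation: move the first 3 characters to the end (rotate left by 3).
So "gelegant" becomes "egantgel".

egantgel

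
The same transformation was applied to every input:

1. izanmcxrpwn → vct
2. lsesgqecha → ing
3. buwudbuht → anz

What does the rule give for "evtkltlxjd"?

Looking at the pairs, the operation is to shift every letter 6 places forward in the alphabet (wrapping around), then keep only the last 3 characters.
Working it through for "evtkltlxjd": intermediate "kbzqrzrdpj", final "dpj".

dpj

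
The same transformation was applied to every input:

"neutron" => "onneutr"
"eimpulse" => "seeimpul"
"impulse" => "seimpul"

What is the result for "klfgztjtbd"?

bdklfgztjt

Rule — move the last 2 characters to the front (rotate right by 2).
So "klfgztjtbd" becomes "bdklfgztjt".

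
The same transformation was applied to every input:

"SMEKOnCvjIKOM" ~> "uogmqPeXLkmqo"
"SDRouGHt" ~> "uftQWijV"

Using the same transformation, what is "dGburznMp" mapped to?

FiDWTBPoR

Rule — flip the case of every letter, then shift every letter 2 places forward in the alphabet (wrapping around).
Starting from "dGburznMp": after the first operation, "DgBURZNmP"; after the second, "FiDWTBPoR".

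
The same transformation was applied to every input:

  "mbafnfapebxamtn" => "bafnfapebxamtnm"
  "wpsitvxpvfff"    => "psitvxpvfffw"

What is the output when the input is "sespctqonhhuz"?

In each case the input is transformed by: move the first character to the end.
Doing the same to "sespctqonhhuz": "espctqonhhuzs".

espctqonhhuzs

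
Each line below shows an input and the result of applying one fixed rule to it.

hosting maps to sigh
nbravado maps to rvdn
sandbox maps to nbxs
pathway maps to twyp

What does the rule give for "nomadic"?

mdcn

Looking at the pairs, the operation is to keep every other character starting from the first (positions 1st, 3rd, 5th, ...), then move the first character to the end.
On "nomadic": the first step gives "nmdc", and the second then gives "mdcn".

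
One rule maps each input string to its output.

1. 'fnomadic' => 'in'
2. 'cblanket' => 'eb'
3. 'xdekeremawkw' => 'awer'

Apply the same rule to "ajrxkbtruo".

Each output is the input with this applied: swap the front and back halves of the string, then keep one character in every 3, starting at position 3 (positions 3rd, 6th, 9th, ...).
Applying both steps to "ajrxkbtruo": "btruoajrxk", then "rax".
(Check on "xdekeremawkw": → "emawkwxdeker" → "awer" ✓)

rax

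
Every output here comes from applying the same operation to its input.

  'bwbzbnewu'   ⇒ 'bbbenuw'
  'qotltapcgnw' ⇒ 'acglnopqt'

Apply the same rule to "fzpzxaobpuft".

abffopptux

Rule — sort the characters into alphabetical order, then delete the last 2 characters.
Applying both steps to "fzpzxaobpuft": "abffopptuxzz", then "abffopptux".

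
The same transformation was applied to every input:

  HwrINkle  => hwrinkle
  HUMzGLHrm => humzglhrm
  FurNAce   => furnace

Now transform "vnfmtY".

Each output is the input with this applied: convert every letter to lowercase.
For "vnfmtY" the result is "vnfmty".

vnfmty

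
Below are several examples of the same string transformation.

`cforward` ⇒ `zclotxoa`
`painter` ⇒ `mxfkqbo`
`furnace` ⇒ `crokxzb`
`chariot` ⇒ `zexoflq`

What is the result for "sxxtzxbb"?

The transformation: shift every letter 3 places backward in the alphabet (wrapping around).
Applying that to "sxxtzxbb" gives "puuqwuyy".

puuqwuyy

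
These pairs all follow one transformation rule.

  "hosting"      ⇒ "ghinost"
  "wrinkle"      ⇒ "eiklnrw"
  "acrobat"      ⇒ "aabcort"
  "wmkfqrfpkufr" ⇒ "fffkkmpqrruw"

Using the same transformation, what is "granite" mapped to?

Rule — sort the characters into alphabetical order.
Doing the same to "granite": "aeginrt".

aeginrt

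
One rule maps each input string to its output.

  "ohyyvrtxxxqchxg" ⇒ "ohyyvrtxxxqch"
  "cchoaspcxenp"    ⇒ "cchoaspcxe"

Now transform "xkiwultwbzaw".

xkiwultwbz

In each case the input is transformed by: delete the last 2 characters.
On "xkiwultwbzaw" that produces "xkiwultwbz".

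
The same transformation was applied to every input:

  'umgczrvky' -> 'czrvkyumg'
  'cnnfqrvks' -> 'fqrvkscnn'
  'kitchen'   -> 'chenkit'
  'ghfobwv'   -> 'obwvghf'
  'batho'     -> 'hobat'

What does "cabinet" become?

inetcab

What's happening: move the first 3 characters to the end (rotate left by 3).
Doing the same to "cabinet": "inetcab".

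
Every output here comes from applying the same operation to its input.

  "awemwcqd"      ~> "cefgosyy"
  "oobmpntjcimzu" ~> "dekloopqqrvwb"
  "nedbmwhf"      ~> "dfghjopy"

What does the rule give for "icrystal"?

cekntuva

Looking at the pairs, the operation is to sort the characters into alphabetical order, then shift every letter 2 places forward in the alphabet (wrapping around).
Applying both steps to "icrystal": "acilrsty", then "cekntuva".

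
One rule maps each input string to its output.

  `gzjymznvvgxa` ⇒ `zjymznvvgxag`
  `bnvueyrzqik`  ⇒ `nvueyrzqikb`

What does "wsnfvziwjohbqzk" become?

Rule — move the first character to the end.
"wsnfvziwjohbqzk" → "snfvziwjohbqzkw".

snfvziwjohbqzkw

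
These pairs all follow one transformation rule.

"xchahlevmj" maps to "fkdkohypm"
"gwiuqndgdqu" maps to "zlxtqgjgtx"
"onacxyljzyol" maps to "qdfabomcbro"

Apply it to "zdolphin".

The rule is to delete the first character, then shift every letter 3 places forward in the alphabet (wrapping around).
On "zdolphin" that produces "grosklq".

grosklq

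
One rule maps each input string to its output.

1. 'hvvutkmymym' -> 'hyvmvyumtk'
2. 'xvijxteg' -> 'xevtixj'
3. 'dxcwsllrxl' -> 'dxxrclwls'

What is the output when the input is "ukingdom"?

In each case the input is transformed by: delete the last character, then take characters alternately from the front and the back (1st, last, 2nd, 2nd-last, ...).
Starting from "ukingdom": after the first operation, "ukingdo"; after the second, "uokdign".

uokdign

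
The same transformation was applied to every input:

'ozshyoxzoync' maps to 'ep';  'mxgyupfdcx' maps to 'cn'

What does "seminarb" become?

Each output is the input with this applied: shift every letter 10 places backward in the alphabet (wrapping around), then keep only the first 2 characters.
For "seminarb", step one produces "iucydqhr"; step two turns that into "iu".
(Check on "mxgyupfdcx": → "cnwokfvtsn" → "cn" ✓)

iu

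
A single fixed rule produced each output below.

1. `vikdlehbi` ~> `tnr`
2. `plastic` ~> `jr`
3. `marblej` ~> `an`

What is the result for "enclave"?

le

Rule — keep one character in every 3, starting at position 3 (positions 3rd, 6th, 9th, ...), then shift every letter 9 places forward in the alphabet (wrapping around).
For "enclave", step one produces "cv"; step two turns that into "le".
(Check on "plastic": → "ai" → "jr" ✓)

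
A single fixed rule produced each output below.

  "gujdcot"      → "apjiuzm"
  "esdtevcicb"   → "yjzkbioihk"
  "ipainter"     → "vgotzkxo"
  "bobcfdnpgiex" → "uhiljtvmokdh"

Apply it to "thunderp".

The pattern: move the first character to the end, then shift every letter 6 places forward in the alphabet (wrapping around).
"thunderp" → "hunderpt" → "natjkxvz".

natjkxvz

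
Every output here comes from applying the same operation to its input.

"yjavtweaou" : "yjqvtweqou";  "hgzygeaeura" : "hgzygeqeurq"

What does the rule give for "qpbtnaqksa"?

qpbtnqqksq

Each output is the input with this applied: replace every "a" with "q".
On "qpbtnaqksa" that produces "qpbtnqqksq".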